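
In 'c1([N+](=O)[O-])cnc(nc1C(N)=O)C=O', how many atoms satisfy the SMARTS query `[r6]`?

The query [r6] means: r6 matches atoms in a six-membered ring.
Check the 14 heavy atoms by environment: 2× n (aromatic, in 6-ring) → match; 4× c (aromatic, in 6-ring) → match; 2× C (acyclic) → no; 3× O (acyclic) → no; 1× N (acyclic) → no; 1× N (charge +1, acyclic) → no; 1× O (charge -1, acyclic) → no.
Summing the matching environments: 2 + 4 = 6 matching atoms.

6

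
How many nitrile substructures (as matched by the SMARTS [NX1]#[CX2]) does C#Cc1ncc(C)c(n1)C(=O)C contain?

0

[NX1]#[CX2] is the SMARTS for a nitrile: a nitrogen triple-bonded to a two-connected carbon.
No fragment in the molecule satisfies every constraint, giving 0 matches.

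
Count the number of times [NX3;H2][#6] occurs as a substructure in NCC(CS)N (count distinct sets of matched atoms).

2

[NX3;H2][#6] is the SMARTS for a primary amine: a trivalent nitrogen with two H attached to carbon.
The molecule carries 2 separate instances of a primary amino group (-NH2) meeting every constraint; each maps to a distinct set of atoms, giving 2 matches.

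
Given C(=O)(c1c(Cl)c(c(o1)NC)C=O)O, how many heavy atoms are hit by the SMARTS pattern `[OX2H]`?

1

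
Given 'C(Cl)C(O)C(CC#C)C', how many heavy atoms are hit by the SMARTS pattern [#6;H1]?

3

The query [#6;H1] means: any carbon bearing exactly one hydrogen.
Check the 9 heavy atoms by environment: 2× C (H2) → no; 3× C (H1) → match; 1× Cl (H0) → no; 1× C (H0) → no; 1× O (H1) → no; 1× C (H3) → no.
That gives 3 matching atoms.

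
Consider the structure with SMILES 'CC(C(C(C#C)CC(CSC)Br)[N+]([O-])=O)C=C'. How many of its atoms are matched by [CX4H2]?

2

The query [CX4H2] means: sp3 carbon (X4) with exactly two hydrogens.
Check the 17 heavy atoms by environment: 2× C (H3, X4) → no; 4× C (H1, X4) → no; 2× C (H2, X4) → match; 1× S (H0, X2) → no; 1× C (H1, X3) → no; 1× C (H2, X3) → no; 1× N (charge +1, H0, X3) → no; 1× O (charge -1, H0, X1) → no; 1× O (H0, X1) → no; 1× Br (H0, X1) → no; 1× C (H0, X2) → no; 1× C (H1, X2) → no.
That gives 2 matching atoms.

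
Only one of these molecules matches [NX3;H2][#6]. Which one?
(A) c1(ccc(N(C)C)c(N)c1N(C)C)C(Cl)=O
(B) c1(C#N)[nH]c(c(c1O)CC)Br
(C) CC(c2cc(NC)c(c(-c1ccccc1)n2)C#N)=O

A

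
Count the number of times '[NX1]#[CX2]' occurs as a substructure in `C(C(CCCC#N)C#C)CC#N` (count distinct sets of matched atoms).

2

[NX1]#[CX2] is the SMARTS for a nitrile: a nitrogen triple-bonded to a two-connected carbon.
The molecule carries 2 separate instances of a nitrile (-C#N) meeting every constraint; each maps to a distinct set of atoms, giving 2 matches.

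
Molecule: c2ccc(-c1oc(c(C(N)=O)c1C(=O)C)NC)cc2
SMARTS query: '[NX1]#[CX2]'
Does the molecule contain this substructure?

No

The pattern [NX1]#[CX2] describes a nitrogen triple-bonded to a two-connected carbon — a nitrile.
The closest candidate here is a primary amide (-C(=O)NH2), but the nitrogen is NX3, not NX1. No other fragment satisfies the full query, so there is no match.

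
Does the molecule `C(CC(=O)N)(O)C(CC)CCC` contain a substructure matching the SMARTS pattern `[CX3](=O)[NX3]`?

Yes

The pattern [CX3](=O)[NX3] describes a carbonyl carbon bonded to a trivalent nitrogen — an amide.
The molecule carries a primary amide (-C(=O)NH2), whose atoms satisfy every constraint of the query, so the pattern matches.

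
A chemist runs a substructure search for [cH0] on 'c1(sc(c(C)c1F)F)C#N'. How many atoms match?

Check the 10 heavy atoms by environment: 1× s (aromatic, H0) → no; 4× c (aromatic, H0) → match; 1× C (H3) → no; 2× F (H0) → no; 1× C (H0) → no; 1× N (H0) → no.
That gives 4 matching atoms.

4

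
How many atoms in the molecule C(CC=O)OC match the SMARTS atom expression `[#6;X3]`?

The query [#6;X3] means: any carbon (aromatic or not) with three total connections.
Check the 6 heavy atoms by environment: 3× C (X4) → no; 1× O (X2) → no; 1× C (X3) → match; 1× O (X1) → no.
That gives 1 matching atom.

1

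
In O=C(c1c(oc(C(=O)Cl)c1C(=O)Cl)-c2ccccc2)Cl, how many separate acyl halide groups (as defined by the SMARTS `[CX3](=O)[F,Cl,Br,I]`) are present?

3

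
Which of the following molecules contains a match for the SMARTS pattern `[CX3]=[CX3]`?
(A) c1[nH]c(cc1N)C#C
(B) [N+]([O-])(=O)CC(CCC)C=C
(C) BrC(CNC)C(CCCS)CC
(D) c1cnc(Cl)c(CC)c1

[CX3]=[CX3] describes a non-aromatic C=C double bond between two sp2 carbons (an alkene).
(A) has an ethynyl group (-C#CH) but the C-C bond is a triple bond, not a double bond.
(B) contains a vinyl group (-CH=CH2), which satisfies every atom and bond constraint.
(C) has an ethyl group (-CH2CH3) but its C-C bond is a single bond between CX4 carbons, not CX3=CX3.
(D) has an ethyl group (-CH2CH3) but its C-C bond is a single bond between CX4 carbons, not CX3=CX3.
So the answer is (B).

B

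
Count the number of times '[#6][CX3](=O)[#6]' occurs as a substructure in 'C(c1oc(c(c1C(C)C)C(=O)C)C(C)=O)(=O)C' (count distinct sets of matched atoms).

[#6][CX3](=O)[#6] is the SMARTS for a ketone: a carbonyl carbon (no H) flanked by two carbons.
The molecule carries 3 separate instances of an acetyl/ketone group (-C(=O)CH3) meeting every constraint; each maps to a distinct set of atoms, giving 3 matches.

3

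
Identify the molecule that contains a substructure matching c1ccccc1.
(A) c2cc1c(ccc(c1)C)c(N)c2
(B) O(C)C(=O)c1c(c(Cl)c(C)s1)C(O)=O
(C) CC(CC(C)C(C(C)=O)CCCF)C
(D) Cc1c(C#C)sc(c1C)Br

A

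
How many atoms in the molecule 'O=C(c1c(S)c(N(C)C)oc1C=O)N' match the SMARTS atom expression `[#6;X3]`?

The query [#6;X3] means: any carbon (aromatic or not) with three total connections.
Check the 14 heavy atoms by environment: 1× o (aromatic, X2) → no; 4× c (aromatic, X3) → match; 2× C (X3) → match; 2× O (X1) → no; 2× N (X3) → no; 1× S (X2) → no; 2× C (X4) → no.
Summing the matching environments: 4 + 2 = 6 matching atoms.

6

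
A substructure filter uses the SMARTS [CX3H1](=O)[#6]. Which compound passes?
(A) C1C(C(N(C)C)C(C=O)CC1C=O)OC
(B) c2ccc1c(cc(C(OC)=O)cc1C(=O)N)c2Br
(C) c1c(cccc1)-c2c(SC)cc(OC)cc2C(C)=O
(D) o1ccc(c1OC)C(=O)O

A

[CX3H1](=O)[#6] describes an sp2 carbon with one H, double-bonded to O and single-bonded to carbon (an aldehyde).
(A) contains an aldehyde (-CHO), which satisfies every atom and bond constraint.
(B) has a methyl-ester group (-C(=O)OCH3) but the carbonyl carbon has H0, not H1.
(C) has an acetyl/ketone group (-C(=O)CH3) but the carbonyl carbon has H0 (two carbon neighbours), not H1.
(D) has a carboxylic acid group (-C(=O)OH) but the carbonyl carbon has H0 and is bonded to O, not H1.
So the answer is (A).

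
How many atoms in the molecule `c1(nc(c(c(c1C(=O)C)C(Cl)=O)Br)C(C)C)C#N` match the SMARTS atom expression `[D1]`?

8

The query [D1] means: atom with exactly one heavy-atom neighbour (degree 1).
Check the 18 heavy atoms by environment: 1× n (aromatic, D2) → no; 5× c (aromatic, D3) → no; 1× C (D2) → no; 1× N (D1) → match; 1× Br (D1) → match; 3× C (D3) → no; 2× O (D1) → match; 3× C (D1) → match; 1× Cl (D1) → match.
Summing the matching environments: 1 + 1 + 2 + 3 + 1 = 8 matching atoms.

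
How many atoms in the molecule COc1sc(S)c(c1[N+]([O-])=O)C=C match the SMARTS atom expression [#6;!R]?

3

Check the 13 heavy atoms by environment: 1× s (aromatic, in 5-ring) → no; 4× c (aromatic, in 5-ring) → no; 2× O (acyclic) → no; 3× C (acyclic) → match; 1× N (charge +1, acyclic) → no; 1× O (charge -1, acyclic) → no; 1× S (acyclic) → no.
That gives 3 matching atoms.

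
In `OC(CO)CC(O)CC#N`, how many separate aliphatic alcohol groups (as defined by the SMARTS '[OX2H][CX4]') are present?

[OX2H][CX4] is the SMARTS for an aliphatic alcohol: a hydroxyl oxygen bound to an sp3 (X4) carbon.
The molecule carries 3 separate instances of a hydroxyl group (-OH) meeting every constraint; each maps to a distinct set of atoms, giving 3 matches.

3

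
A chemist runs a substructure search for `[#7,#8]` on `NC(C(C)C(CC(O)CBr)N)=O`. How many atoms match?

4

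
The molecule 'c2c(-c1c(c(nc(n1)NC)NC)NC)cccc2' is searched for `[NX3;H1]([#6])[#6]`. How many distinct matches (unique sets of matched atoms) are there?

3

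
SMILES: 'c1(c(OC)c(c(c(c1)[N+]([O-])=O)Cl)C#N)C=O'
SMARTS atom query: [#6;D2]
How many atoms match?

3

The query [#6;D2] means: any carbon bonded to exactly two heavy atoms.
Check the 16 heavy atoms by environment: 5× c (aromatic, D3) → no; 1× c (aromatic, D2) → match; 1× N (charge +1, D3) → no; 1× O (charge -1, D1) → no; 2× O (D1) → no; 1× Cl (D1) → no; 1× O (D2) → no; 1× C (D1) → no; 2× C (D2) → match; 1× N (D1) → no.
Summing the matching environments: 1 + 2 = 3 matching atoms.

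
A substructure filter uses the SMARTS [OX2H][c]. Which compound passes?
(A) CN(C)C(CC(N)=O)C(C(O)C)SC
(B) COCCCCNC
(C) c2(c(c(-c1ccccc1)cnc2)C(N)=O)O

[OX2H][c] describes a hydroxyl oxygen attached to an aromatic carbon (a phenol).
(A) has a hydroxyl group (-OH) but the -OH is on an aliphatic carbon, not an aromatic c.
(B) has a methoxy ether (-OCH3) but the oxygen has H0, not H1.
(C) contains a hydroxyl group (-OH), which satisfies every atom and bond constraint.
So the answer is (C).

C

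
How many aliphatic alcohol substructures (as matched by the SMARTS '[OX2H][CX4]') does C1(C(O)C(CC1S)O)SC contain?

2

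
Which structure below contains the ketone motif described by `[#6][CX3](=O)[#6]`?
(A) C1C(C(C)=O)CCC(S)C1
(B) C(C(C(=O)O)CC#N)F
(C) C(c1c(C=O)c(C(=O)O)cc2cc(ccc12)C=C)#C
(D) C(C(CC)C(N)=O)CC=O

[#6][CX3](=O)[#6] describes a carbonyl carbon (no H) flanked by two carbons (a ketone).
(A) contains an acetyl/ketone group (-C(=O)CH3), which satisfies every atom and bond constraint.
(B) has a carboxylic acid group (-C(=O)OH) but one neighbour of the carbonyl carbon is O, not C.
(C) has an aldehyde (-CHO) but the carbonyl carbon has H1, so it is not flanked by two carbons.
(D) has a primary amide (-C(=O)NH2) but one neighbour of the carbonyl carbon is N, not C.
So the answer is (A).

A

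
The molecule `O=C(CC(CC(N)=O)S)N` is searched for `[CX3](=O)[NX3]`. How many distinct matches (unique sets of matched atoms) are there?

[CX3](=O)[NX3] is the SMARTS for an amide: a carbonyl carbon bonded to a trivalent nitrogen.
The molecule carries 2 separate instances of a primary amide (-C(=O)NH2) meeting every constraint; each maps to a distinct set of atoms, giving 2 matches.

2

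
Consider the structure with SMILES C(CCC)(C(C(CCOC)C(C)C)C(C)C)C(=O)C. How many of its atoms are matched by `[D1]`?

The query [D1] means: atom with exactly one heavy-atom neighbour (degree 1).
Check the 19 heavy atoms by environment: 4× C (D2) → no; 6× C (D3) → no; 7× C (D1) → match; 1× O (D1) → match; 1× O (D2) → no.
Summing the matching environments: 7 + 1 = 8 matching atoms.

8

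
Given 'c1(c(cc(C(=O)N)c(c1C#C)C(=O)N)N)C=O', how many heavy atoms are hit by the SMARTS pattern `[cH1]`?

1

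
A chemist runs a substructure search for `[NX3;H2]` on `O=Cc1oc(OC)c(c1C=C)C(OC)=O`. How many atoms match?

The query [NX3;H2] means: aliphatic N with 3 total connections, two of them H — an -NH2 nitrogen (amine or amide).
Check the 15 heavy atoms by environment: 1× o (aromatic, H0, X2) → no; 4× c (aromatic, H0, X3) → no; 1× C (H0, X3) → no; 2× O (H0, X1) → no; 2× O (H0, X2) → no; 2× C (H3, X4) → no; 2× C (H1, X3) → no; 1× C (H2, X3) → no.
No environment satisfies the query, so 0 matching atoms.

0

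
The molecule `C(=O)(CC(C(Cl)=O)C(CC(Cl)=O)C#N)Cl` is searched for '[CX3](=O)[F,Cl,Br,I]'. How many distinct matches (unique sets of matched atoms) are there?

3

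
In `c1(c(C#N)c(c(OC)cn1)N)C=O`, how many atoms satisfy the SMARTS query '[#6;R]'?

5

The query [#6;R] means: carbon that is part of a ring.
Check the 13 heavy atoms by environment: 1× n (aromatic, in 6-ring) → no; 5× c (aromatic, in 6-ring) → match; 2× N (acyclic) → no; 3× C (acyclic) → no; 2× O (acyclic) → no.
That gives 5 matching atoms.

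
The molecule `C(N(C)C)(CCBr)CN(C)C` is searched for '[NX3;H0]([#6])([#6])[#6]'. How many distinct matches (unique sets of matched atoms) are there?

2

[NX3;H0]([#6])([#6])[#6] is the SMARTS for a tertiary amine: a trivalent nitrogen with no H, bonded to three carbons.
The molecule carries 2 separate instances of a dimethylamino group (-N(CH3)2) meeting every constraint; each maps to a distinct set of atoms, giving 2 matches.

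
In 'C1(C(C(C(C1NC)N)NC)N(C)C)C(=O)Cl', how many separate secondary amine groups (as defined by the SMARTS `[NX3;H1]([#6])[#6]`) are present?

2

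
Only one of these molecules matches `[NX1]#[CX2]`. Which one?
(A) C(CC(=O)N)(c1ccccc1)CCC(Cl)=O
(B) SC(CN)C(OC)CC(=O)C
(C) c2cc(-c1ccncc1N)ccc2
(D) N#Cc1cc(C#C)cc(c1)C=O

[NX1]#[CX2] describes a nitrogen triple-bonded to a two-connected carbon (a nitrile).
(A) has a primary amide (-C(=O)NH2) but the nitrogen is NX3, not NX1.
(B) has a primary amino group (-NH2) but the nitrogen is NX3 (three connections), not NX1 triple-bonded.
(C) has a primary amino group (-NH2) but the nitrogen is NX3 (three connections), not NX1 triple-bonded.
(D) contains a nitrile (-C#N), which satisfies every atom and bond constraint.
So the answer is (D).

D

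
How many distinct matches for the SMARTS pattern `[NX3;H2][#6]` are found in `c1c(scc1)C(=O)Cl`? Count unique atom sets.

0

[NX3;H2][#6] is the SMARTS for a primary amine: a trivalent nitrogen with two H attached to carbon.
No fragment in the molecule satisfies every constraint, giving 0 matches.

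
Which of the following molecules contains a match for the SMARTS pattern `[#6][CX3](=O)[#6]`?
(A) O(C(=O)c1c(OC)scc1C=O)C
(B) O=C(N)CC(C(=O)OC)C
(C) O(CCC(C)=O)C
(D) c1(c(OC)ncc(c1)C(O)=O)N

C

[#6][CX3](=O)[#6] describes a carbonyl carbon (no H) flanked by two carbons (a ketone).
(A) has a methyl-ester group (-C(=O)OCH3) but one neighbour of the carbonyl carbon is O, not C.
(B) has a methyl-ester group (-C(=O)OCH3) but one neighbour of the carbonyl carbon is O, not C.
(C) contains an acetyl/ketone group (-C(=O)CH3), which satisfies every atom and bond constraint.
(D) has a carboxylic acid group (-C(=O)OH) but one neighbour of the carbonyl carbon is O, not C.
So the answer is (C).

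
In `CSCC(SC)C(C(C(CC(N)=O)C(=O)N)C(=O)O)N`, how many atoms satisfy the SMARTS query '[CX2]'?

0

The query [CX2] means: C with X2: aliphatic carbon with exactly 2 total connections.
Check the 20 heavy atoms by environment: 8× C (X4) → no; 2× S (X2) → no; 3× C (X3) → no; 3× O (X1) → no; 1× O (X2) → no; 3× N (X3) → no.
No environment satisfies the query, so 0 matching atoms.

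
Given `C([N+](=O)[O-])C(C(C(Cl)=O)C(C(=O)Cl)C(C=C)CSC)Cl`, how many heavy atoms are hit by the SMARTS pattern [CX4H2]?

2

Check the 20 heavy atoms by environment: 2× C (H2, X4) → match; 4× C (H1, X4) → no; 2× C (H0, X3) → no; 3× O (H0, X1) → no; 3× Cl (H0, X1) → no; 1× N (charge +1, H0, X3) → no; 1× O (charge -1, H0, X1) → no; 1× C (H1, X3) → no; 1× C (H2, X3) → no; 1× S (H0, X2) → no; 1× C (H3, X4) → no.
That gives 2 matching atoms.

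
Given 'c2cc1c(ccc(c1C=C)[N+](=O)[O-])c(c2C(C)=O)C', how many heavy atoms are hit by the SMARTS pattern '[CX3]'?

3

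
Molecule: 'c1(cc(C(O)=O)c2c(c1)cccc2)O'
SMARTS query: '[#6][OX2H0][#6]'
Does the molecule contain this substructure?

No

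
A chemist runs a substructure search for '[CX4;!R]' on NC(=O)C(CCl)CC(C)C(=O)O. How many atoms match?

5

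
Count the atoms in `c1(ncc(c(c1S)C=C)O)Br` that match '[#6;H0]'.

The query [#6;H0] means: any carbon with no attached hydrogen.
Check the 11 heavy atoms by environment: 1× n (aromatic, H0) → no; 4× c (aromatic, H0) → match; 1× c (aromatic, H1) → no; 1× O (H1) → no; 1× C (H1) → no; 1× C (H2) → no; 1× Br (H0) → no; 1× S (H1) → no.
That gives 4 matching atoms.

4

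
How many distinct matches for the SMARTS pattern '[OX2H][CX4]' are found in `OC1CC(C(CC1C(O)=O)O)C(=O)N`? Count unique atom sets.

2

[OX2H][CX4] is the SMARTS for an aliphatic alcohol: a hydroxyl oxygen bound to an sp3 (X4) carbon.
The molecule carries 2 separate instances of a hydroxyl group (-OH) meeting every constraint; each maps to a distinct set of atoms, giving 2 matches.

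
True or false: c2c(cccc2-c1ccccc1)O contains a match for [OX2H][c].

True

The pattern [OX2H][c] describes a hydroxyl oxygen attached to an aromatic carbon — a phenol.
The molecule carries a hydroxyl group (-OH), whose atoms satisfy every constraint of the query, so the pattern matches.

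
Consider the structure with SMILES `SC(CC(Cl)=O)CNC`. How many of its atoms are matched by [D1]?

4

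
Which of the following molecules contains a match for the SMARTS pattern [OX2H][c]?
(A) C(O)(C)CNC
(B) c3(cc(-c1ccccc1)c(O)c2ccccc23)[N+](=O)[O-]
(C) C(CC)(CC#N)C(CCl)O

[OX2H][c] describes a hydroxyl oxygen attached to an aromatic carbon (a phenol).
(A) has a hydroxyl group (-OH) but the -OH is on an aliphatic carbon, not an aromatic c.
(B) contains a hydroxyl group (-OH), which satisfies every atom and bond constraint.
(C) has a hydroxyl group (-OH) but the -OH is on an aliphatic carbon, not an aromatic c.
So the answer is (B).

B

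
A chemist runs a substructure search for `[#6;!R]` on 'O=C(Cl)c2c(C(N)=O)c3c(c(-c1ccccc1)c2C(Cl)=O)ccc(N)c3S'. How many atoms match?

3

Check the 27 heavy atoms by environment: 16× c (aromatic, in 6-ring) → no; 2× N (acyclic) → no; 3× C (acyclic) → match; 3× O (acyclic) → no; 2× Cl (acyclic) → no; 1× S (acyclic) → no.
That gives 3 matching atoms.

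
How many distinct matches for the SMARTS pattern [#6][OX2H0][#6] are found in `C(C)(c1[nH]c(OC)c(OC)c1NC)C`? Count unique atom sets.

2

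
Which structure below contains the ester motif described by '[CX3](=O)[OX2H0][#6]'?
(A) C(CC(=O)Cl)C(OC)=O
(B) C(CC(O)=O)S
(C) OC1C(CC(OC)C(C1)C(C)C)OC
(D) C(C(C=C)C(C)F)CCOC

[CX3](=O)[OX2H0][#6] describes a carbonyl carbon bonded to an oxygen that is itself bonded to carbon (no H on that O) (an ester).
(A) contains a methyl-ester group (-C(=O)OCH3), which satisfies every atom and bond constraint.
(B) has a carboxylic acid group (-C(=O)OH) but the singly-bonded O carries H (OX2H1, not H0).
(C) has a methoxy ether (-OCH3) but the ether oxygen is not adjacent to a C=O carbon.
(D) has a methoxy ether (-OCH3) but the ether oxygen is not adjacent to a C=O carbon.
So the answer is (A).

A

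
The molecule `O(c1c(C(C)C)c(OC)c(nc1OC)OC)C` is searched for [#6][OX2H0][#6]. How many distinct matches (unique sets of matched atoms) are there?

4

[#6][OX2H0][#6] is the SMARTS for an ether: an aliphatic oxygen bridging two carbons with no H on the oxygen.
The molecule carries 4 separate instances of a methoxy ether (-OCH3) meeting every constraint; each maps to a distinct set of atoms, giving 4 matches.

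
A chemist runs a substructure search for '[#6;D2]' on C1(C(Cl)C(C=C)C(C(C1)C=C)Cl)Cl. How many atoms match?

Check the 13 heavy atoms by environment: 5× C (D3) → no; 3× C (D2) → match; 3× Cl (D1) → no; 2× C (D1) → no.
That gives 3 matching atoms.

3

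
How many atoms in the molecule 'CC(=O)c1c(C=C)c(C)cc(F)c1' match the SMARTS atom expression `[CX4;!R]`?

2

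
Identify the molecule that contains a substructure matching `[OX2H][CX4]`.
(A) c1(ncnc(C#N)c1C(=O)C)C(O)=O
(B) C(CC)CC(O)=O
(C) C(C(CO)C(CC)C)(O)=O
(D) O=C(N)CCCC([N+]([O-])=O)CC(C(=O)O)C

C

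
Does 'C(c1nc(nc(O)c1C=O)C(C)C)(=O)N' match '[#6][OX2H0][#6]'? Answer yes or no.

No

The pattern [#6][OX2H0][#6] describes an aliphatic oxygen bridging two carbons with no H on the oxygen — an ether.
The closest candidate here is a hydroxyl group (-OH), but the oxygen has H1, not H0 bridging two carbons. No other fragment satisfies the full query, so there is no match.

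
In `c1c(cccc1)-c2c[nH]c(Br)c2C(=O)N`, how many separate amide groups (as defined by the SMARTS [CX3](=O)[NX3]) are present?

1

[CX3](=O)[NX3] is the SMARTS for an amide: a carbonyl carbon bonded to a trivalent nitrogen.
Exactly one fragment in the molecule meets all constraints, giving 1 match.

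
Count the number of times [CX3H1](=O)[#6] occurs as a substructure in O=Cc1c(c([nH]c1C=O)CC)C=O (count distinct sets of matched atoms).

[CX3H1](=O)[#6] is the SMARTS for an aldehyde: an sp2 carbon with one H, double-bonded to O and single-bonded to carbon.
The molecule carries 3 separate instances of an aldehyde (-CHO) meeting every constraint; each maps to a distinct set of atoms, giving 3 matches.

3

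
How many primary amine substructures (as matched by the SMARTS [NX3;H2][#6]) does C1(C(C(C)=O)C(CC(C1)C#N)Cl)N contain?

[NX3;H2][#6] is the SMARTS for a primary amine: a trivalent nitrogen with two H attached to carbon.
Exactly one fragment in the molecule meets all constraints, giving 1 match.

1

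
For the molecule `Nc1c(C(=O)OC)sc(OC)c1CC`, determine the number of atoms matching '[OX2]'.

2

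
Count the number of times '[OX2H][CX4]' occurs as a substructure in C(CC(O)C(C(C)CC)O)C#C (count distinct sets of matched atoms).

2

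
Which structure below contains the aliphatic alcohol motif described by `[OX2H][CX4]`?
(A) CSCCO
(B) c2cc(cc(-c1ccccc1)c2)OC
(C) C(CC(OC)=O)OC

A

[OX2H][CX4] describes a hydroxyl oxygen bound to an sp3 (X4) carbon (an aliphatic alcohol).
(A) contains a hydroxyl group (-OH), which satisfies every atom and bond constraint.
(B) has a methoxy ether (-OCH3) but the oxygen has H0 (ether), not H1.
(C) has a methoxy ether (-OCH3) but the oxygen has H0 (ether), not H1.
So the answer is (A).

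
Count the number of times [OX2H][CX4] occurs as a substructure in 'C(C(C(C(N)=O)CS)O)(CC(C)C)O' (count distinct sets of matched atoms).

2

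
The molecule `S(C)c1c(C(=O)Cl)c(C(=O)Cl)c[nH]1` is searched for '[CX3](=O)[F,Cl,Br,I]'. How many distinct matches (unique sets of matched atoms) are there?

[CX3](=O)[F,Cl,Br,I] is the SMARTS for an acyl halide: a carbonyl carbon bonded to a halogen.
The molecule carries 2 separate instances of an acyl chloride (-C(=O)Cl) meeting every constraint; each maps to a distinct set of atoms, giving 2 matches.

2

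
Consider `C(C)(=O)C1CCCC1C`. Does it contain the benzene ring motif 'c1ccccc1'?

No

The pattern c1ccccc1 describes six aromatic carbons in a ring — a benzene ring.
The closest candidate here is a methyl group (-CH3), but no six-membered all-carbon aromatic ring is present. No other fragment satisfies the full query, so there is no match.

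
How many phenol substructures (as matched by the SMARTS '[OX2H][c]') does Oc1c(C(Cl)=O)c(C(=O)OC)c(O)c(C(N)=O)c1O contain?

3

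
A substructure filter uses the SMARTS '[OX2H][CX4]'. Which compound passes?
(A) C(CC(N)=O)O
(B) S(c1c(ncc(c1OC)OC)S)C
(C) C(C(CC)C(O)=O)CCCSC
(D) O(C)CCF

[OX2H][CX4] describes a hydroxyl oxygen bound to an sp3 (X4) carbon (an aliphatic alcohol).
(A) contains a hydroxyl group (-OH), which satisfies every atom and bond constraint.
(B) has a methoxy ether (-OCH3) but the oxygen has H0 (ether), not H1.
(C) has a carboxylic acid group (-C(=O)OH) but the -OH is on a CX3 carbonyl carbon, not a CX4 carbon.
(D) has a methoxy ether (-OCH3) but the oxygen has H0 (ether), not H1.
So the answer is (A).

A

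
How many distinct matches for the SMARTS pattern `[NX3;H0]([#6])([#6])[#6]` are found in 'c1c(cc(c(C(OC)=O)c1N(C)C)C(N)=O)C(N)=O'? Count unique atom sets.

1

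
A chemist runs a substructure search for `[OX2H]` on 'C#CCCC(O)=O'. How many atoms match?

The query [OX2H] means: aliphatic oxygen with two connections, one of which is H — an -OH oxygen.
Check the 7 heavy atoms by environment: 2× C (H2, X4) → no; 1× C (H0, X2) → no; 1× C (H1, X2) → no; 1× C (H0, X3) → no; 1× O (H0, X1) → no; 1× O (H1, X2) → match.
That gives 1 matching atom.

1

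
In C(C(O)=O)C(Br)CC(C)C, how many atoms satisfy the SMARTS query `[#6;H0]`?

The query [#6;H0] means: any carbon with no attached hydrogen.
Check the 10 heavy atoms by environment: 2× C (H2) → no; 2× C (H1) → no; 1× C (H0) → match; 1× O (H0) → no; 1× O (H1) → no; 2× C (H3) → no; 1× Br (H0) → no.
That gives 1 matching atom.

1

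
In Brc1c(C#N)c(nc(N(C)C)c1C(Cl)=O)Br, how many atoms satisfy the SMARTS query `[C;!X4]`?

2

Check the 16 heavy atoms by environment: 1× n (aromatic, X2) → no; 5× c (aromatic, X3) → no; 2× Br (X1) → no; 1× C (X3) → match; 1× O (X1) → no; 1× Cl (X1) → no; 1× C (X2) → match; 1× N (X1) → no; 1× N (X3) → no; 2× C (X4) → no.
Summing the matching environments: 1 + 1 = 2 matching atoms.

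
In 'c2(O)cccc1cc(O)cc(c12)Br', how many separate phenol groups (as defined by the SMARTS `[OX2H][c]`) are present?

2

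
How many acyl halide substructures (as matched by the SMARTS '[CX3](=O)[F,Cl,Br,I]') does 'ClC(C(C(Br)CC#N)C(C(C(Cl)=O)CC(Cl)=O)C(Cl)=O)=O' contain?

4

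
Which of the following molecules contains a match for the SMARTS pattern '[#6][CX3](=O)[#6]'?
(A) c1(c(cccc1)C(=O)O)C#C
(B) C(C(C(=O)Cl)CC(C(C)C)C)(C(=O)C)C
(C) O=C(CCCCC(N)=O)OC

B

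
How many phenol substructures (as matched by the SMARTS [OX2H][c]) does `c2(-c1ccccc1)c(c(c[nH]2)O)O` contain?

2

[OX2H][c] is the SMARTS for a phenol: a hydroxyl oxygen attached to an aromatic carbon.
The molecule carries 2 separate instances of a hydroxyl group (-OH) meeting every constraint; each maps to a distinct set of atoms, giving 2 matches.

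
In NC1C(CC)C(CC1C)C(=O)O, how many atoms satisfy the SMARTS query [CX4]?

The query [CX4] means: C with X4: aliphatic carbon with exactly 4 total connections (bonds + H).
Check the 12 heavy atoms by environment: 8× C (X4) → match; 1× N (X3) → no; 1× C (X3) → no; 1× O (X1) → no; 1× O (X2) → no.
That gives 8 matching atoms.

8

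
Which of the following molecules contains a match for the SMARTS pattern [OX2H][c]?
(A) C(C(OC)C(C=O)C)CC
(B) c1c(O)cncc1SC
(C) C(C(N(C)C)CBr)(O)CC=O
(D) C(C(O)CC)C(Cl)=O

[OX2H][c] describes a hydroxyl oxygen attached to an aromatic carbon (a phenol).
(A) has a methoxy ether (-OCH3) but the oxygen has H0, not H1.
(B) contains a hydroxyl group (-OH), which satisfies every atom and bond constraint.
(C) has a hydroxyl group (-OH) but the -OH is on an aliphatic carbon, not an aromatic c.
(D) has a hydroxyl group (-OH) but the -OH is on an aliphatic carbon, not an aromatic c.
So the answer is (B).

B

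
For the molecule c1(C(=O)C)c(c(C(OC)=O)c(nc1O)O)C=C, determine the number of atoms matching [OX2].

3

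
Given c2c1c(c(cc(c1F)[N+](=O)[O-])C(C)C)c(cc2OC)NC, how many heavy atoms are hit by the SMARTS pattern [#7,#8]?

5

The query [#7,#8] means: nitrogen or oxygen (comma = OR).
Check the 21 heavy atoms by environment: 10× c (aromatic) → no; 2× O → match; 5× C → no; 1× N → match; 1× F → no; 1× N (charge +1) → match; 1× O (charge -1) → match.
Summing the matching environments: 2 + 1 + 1 + 1 = 5 matching atoms.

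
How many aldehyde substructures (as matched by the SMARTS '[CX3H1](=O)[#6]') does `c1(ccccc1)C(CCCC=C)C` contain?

[CX3H1](=O)[#6] is the SMARTS for an aldehyde: an sp2 carbon with one H, double-bonded to O and single-bonded to carbon.
No fragment in the molecule satisfies every constraint, giving 0 matches.

0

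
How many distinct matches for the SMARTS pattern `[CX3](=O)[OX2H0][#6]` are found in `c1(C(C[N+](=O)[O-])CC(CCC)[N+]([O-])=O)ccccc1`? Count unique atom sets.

0

[CX3](=O)[OX2H0][#6] is the SMARTS for an ester: a carbonyl carbon bonded to an oxygen that is itself bonded to carbon (no H on that O).
No fragment in the molecule satisfies every constraint, giving 0 matches.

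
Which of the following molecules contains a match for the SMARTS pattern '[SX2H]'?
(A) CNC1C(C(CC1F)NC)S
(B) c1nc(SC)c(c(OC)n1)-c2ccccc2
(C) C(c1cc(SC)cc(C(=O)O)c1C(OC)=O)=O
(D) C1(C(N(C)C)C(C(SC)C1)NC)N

A

[SX2H] describes an aliphatic sulfur with two connections, one being H (a thiol).
(A) contains a thiol (-SH), which satisfies every atom and bond constraint.
(B) has a methylthio ether (-SCH3) but the sulfur has H0 (bonded to two carbons), not H1.
(C) has a methylthio ether (-SCH3) but the sulfur has H0 (bonded to two carbons), not H1.
(D) has a methylthio ether (-SCH3) but the sulfur has H0 (bonded to two carbons), not H1.
So the answer is (A).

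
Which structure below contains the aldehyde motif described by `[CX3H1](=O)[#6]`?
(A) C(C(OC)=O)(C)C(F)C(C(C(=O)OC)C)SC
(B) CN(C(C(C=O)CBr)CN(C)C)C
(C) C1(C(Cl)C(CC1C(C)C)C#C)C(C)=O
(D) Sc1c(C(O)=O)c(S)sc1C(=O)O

B

[CX3H1](=O)[#6] describes an sp2 carbon with one H, double-bonded to O and single-bonded to carbon (an aldehyde).
(A) has a methyl-ester group (-C(=O)OCH3) but the carbonyl carbon has H0, not H1.
(B) contains an aldehyde (-CHO), which satisfies every atom and bond constraint.
(C) has an acetyl/ketone group (-C(=O)CH3) but the carbonyl carbon has H0 (two carbon neighbours), not H1.
(D) has a carboxylic acid group (-C(=O)OH) but the carbonyl carbon has H0 and is bonded to O, not H1.
So the answer is (B).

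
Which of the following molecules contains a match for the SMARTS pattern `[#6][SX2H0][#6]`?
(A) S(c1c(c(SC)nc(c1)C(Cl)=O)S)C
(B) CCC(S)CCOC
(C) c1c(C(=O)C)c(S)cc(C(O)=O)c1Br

A

[#6][SX2H0][#6] describes an aliphatic sulfur bridging two carbons with no H on the sulfur (a thioether).
(A) contains a methylthio ether (-SCH3), which satisfies every atom and bond constraint.
(B) has a thiol (-SH) but the sulfur has H1, not H0 bridging two carbons.
(C) has a thiol (-SH) but the sulfur has H1, not H0 bridging two carbons.
So the answer is (A).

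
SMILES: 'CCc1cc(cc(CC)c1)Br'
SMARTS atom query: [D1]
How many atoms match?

The query [D1] means: atom with exactly one heavy-atom neighbour (degree 1).
Check the 11 heavy atoms by environment: 3× c (aromatic, D2) → no; 3× c (aromatic, D3) → no; 1× Br (D1) → match; 2× C (D2) → no; 2× C (D1) → match.
Summing the matching environments: 1 + 2 = 3 matching atoms.

3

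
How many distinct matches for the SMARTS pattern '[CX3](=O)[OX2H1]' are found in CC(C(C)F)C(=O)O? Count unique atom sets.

[CX3](=O)[OX2H1] is the SMARTS for a carboxylic acid: an sp2 carbon double-bonded to O and single-bonded to an -OH oxygen.
Exactly one fragment in the molecule meets all constraints, giving 1 match.

1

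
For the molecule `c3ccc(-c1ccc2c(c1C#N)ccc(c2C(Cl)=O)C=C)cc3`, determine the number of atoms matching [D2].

Check the 23 heavy atoms by environment: 7× c (aromatic, D3) → no; 9× c (aromatic, D2) → match; 1× C (D3) → no; 1× O (D1) → no; 1× Cl (D1) → no; 2× C (D2) → match; 1× N (D1) → no; 1× C (D1) → no.
Summing the matching environments: 9 + 2 = 11 matching atoms.

11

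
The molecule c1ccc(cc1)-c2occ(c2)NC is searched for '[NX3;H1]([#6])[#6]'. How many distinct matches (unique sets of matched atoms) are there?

[NX3;H1]([#6])[#6] is the SMARTS for a secondary amine: a trivalent nitrogen with one H, bonded to two carbons.
Exactly one fragment in the molecule meets all constraints, giving 1 match.

1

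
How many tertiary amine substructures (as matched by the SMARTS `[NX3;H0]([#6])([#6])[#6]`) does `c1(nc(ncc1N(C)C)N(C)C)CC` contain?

[NX3;H0]([#6])([#6])[#6] is the SMARTS for a tertiary amine: a trivalent nitrogen with no H, bonded to three carbons.
The molecule carries 2 separate instances of a dimethylamino group (-N(CH3)2) meeting every constraint; each maps to a distinct set of atoms, giving 2 matches.

2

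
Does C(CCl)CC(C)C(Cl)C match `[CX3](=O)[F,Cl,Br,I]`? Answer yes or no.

No

The pattern [CX3](=O)[F,Cl,Br,I] describes a carbonyl carbon bonded to a halogen — an acyl halide.
The closest candidate here is a chloro substituent, but the Cl is not on a carbonyl carbon. No other fragment satisfies the full query, so there is no match.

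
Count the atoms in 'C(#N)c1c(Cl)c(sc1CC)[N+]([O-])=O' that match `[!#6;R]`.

1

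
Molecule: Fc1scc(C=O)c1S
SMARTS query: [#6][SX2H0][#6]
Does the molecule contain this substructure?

The pattern [#6][SX2H0][#6] describes an aliphatic sulfur bridging two carbons with no H on the sulfur — a thioether.
The closest candidate here is a thiol (-SH), but the sulfur has H1, not H0 bridging two carbons. No other fragment satisfies the full query, so there is no match.

No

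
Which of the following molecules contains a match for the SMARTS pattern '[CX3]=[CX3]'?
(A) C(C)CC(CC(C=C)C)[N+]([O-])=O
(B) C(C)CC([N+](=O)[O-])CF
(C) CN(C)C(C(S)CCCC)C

[CX3]=[CX3] describes a non-aromatic C=C double bond between two sp2 carbons (an alkene).
(A) contains a vinyl group (-CH=CH2), which satisfies every atom and bond constraint.
(B) has an ethyl group (-CH2CH3) but its C-C bond is a single bond between CX4 carbons, not CX3=CX3.
(C) has an ethyl group (-CH2CH3) but its C-C bond is a single bond between CX4 carbons, not CX3=CX3.
So the answer is (A).

A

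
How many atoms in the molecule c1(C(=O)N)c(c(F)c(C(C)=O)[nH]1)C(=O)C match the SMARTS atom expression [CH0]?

Check the 15 heavy atoms by environment: 1× n (aromatic, H1) → no; 4× c (aromatic, H0) → no; 1× F (H0) → no; 3× C (H0) → match; 3× O (H0) → no; 2× C (H3) → no; 1× N (H2) → no.
That gives 3 matching atoms.

3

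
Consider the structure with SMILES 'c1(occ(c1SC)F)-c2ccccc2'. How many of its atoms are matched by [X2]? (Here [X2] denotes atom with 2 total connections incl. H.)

2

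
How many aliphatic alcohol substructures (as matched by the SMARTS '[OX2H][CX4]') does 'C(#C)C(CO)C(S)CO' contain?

2

[OX2H][CX4] is the SMARTS for an aliphatic alcohol: a hydroxyl oxygen bound to an sp3 (X4) carbon.
The molecule carries 2 separate instances of a hydroxyl group (-OH) meeting every constraint; each maps to a distinct set of atoms, giving 2 matches.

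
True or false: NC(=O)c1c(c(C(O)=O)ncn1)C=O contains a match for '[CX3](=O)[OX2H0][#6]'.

False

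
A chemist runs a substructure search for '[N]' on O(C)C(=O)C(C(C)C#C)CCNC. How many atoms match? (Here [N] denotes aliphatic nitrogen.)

1

The query [N] means: uppercase N matches aliphatic (non-aromatic) nitrogen only.
Check the 13 heavy atoms by environment: 10× C → no; 2× O → no; 1× N → match.
That gives 1 matching atom.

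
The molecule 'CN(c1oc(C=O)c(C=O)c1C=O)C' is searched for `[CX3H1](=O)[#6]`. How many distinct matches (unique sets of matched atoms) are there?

[CX3H1](=O)[#6] is the SMARTS for an aldehyde: an sp2 carbon with one H, double-bonded to O and single-bonded to carbon.
The molecule carries 3 separate instances of an aldehyde (-CHO) meeting every constraint; each maps to a distinct set of atoms, giving 3 matches.

3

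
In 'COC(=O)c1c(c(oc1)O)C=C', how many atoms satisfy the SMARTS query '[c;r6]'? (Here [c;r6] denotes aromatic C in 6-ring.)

0

The query [c;r6] means: aromatic carbon that belongs to a six-membered ring.
Check the 12 heavy atoms by environment: 1× o (aromatic, in 5-ring) → no; 4× c (aromatic, in 5-ring) → no; 4× C (acyclic) → no; 3× O (acyclic) → no.
No environment satisfies the query, so 0 matching atoms.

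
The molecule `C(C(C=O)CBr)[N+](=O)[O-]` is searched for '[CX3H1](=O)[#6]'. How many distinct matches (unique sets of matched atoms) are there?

1

[CX3H1](=O)[#6] is the SMARTS for an aldehyde: an sp2 carbon with one H, double-bonded to O and single-bonded to carbon.
Exactly one fragment in the molecule meets all constraints, giving 1 match.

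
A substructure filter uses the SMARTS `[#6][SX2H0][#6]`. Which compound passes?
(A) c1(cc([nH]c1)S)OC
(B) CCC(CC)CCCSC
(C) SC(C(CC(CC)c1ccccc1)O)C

B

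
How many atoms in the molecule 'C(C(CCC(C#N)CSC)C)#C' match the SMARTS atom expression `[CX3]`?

The query [CX3] means: C with X3: aliphatic carbon with exactly 3 total connections.
Check the 12 heavy atoms by environment: 7× C (X4) → no; 3× C (X2) → no; 1× N (X1) → no; 1× S (X2) → no.
No environment satisfies the query, so 0 matching atoms.

0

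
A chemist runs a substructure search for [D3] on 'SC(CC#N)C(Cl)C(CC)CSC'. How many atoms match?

3

The query [D3] means: atom with exactly three heavy-atom neighbours.
Check the 13 heavy atoms by environment: 4× C (D2) → no; 3× C (D3) → match; 1× N (D1) → no; 1× S (D2) → no; 2× C (D1) → no; 1× S (D1) → no; 1× Cl (D1) → no.
That gives 3 matching atoms.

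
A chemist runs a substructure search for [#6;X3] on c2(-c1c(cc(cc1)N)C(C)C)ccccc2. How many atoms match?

The query [#6;X3] means: any carbon (aromatic or not) with three total connections.
Check the 16 heavy atoms by environment: 12× c (aromatic, X3) → match; 3× C (X4) → no; 1× N (X3) → no.
That gives 12 matching atoms.

12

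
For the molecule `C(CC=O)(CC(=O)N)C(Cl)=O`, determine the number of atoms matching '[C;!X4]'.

3

The query [C;!X4] means: aliphatic carbon that does not have four total connections.
Check the 11 heavy atoms by environment: 3× C (X4) → no; 3× C (X3) → match; 3× O (X1) → no; 1× N (X3) → no; 1× Cl (X1) → no.
That gives 3 matching atoms.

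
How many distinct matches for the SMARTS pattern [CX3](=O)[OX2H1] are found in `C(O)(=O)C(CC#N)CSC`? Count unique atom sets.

1

[CX3](=O)[OX2H1] is the SMARTS for a carboxylic acid: an sp2 carbon double-bonded to O and single-bonded to an -OH oxygen.
Exactly one fragment in the molecule meets all constraints, giving 1 match.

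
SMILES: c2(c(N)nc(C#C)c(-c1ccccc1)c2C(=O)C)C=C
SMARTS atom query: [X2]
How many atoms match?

The query [X2] means: any atom with exactly two total connections (bonds + H).
Check the 20 heavy atoms by environment: 1× n (aromatic, X2) → match; 11× c (aromatic, X3) → no; 3× C (X3) → no; 1× O (X1) → no; 1× C (X4) → no; 2× C (X2) → match; 1× N (X3) → no.
Summing the matching environments: 1 + 2 = 3 matching atoms.

3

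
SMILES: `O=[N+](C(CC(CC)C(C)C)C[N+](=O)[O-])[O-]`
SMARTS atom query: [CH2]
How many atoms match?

3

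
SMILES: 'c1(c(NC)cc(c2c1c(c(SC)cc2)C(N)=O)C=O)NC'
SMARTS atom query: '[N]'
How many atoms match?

3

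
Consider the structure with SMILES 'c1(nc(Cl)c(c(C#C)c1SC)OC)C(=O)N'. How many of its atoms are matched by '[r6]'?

6

The query [r6] means: r6 matches atoms in a six-membered ring.
Check the 16 heavy atoms by environment: 1× n (aromatic, in 6-ring) → match; 5× c (aromatic, in 6-ring) → match; 5× C (acyclic) → no; 1× S (acyclic) → no; 2× O (acyclic) → no; 1× Cl (acyclic) → no; 1× N (acyclic) → no.
Summing the matching environments: 1 + 5 = 6 matching atoms.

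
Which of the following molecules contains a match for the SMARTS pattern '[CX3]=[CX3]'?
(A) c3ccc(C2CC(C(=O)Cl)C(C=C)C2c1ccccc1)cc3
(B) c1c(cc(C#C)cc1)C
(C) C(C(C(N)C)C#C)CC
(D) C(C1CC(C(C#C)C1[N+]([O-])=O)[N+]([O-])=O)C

[CX3]=[CX3] describes a non-aromatic C=C double bond between two sp2 carbons (an alkene).
(A) contains a vinyl group (-CH=CH2), which satisfies every atom and bond constraint.
(B) has an ethynyl group (-C#CH) but the C-C bond is a triple bond, not a double bond.
(C) has an ethynyl group (-C#CH) but the C-C bond is a triple bond, not a double bond.
(D) has an ethynyl group (-C#CH) but the C-C bond is a triple bond, not a double bond.
So the answer is (A).

A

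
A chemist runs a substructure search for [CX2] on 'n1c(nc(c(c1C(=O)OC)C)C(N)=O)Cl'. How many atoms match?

Check the 15 heavy atoms by environment: 2× n (aromatic, X2) → no; 4× c (aromatic, X3) → no; 2× C (X4) → no; 2× C (X3) → no; 2× O (X1) → no; 1× N (X3) → no; 1× Cl (X1) → no; 1× O (X2) → no.
No environment satisfies the query, so 0 matching atoms.

0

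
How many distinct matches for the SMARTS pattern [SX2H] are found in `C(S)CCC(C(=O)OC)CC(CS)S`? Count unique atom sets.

3

[SX2H] is the SMARTS for a thiol: an aliphatic sulfur with two connections, one being H.
The molecule carries 3 separate instances of a thiol (-SH) meeting every constraint; each maps to a distinct set of atoms, giving 3 matches.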